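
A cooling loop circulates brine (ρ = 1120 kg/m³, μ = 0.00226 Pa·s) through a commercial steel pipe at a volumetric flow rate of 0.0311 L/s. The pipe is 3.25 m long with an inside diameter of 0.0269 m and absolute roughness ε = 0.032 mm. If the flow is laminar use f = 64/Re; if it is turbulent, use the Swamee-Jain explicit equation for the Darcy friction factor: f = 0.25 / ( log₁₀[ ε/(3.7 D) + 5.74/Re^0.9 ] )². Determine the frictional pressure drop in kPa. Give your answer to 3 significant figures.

ΔP ≈ 0.0178 kPa

Q = 0.0311 L/s = 0.0311/1000 = 3.11e-05 m³/s.
Cross-sectional area A = πD²/4 = π(0.0269)²/4 = 0.0005683 m²; mean velocity V = Q/A = 3.11e-05/0.0005683 = 0.05472 m/s.
Reynolds number Re = ρVD/μ = 1120 · 0.05472 · 0.0269 / 0.00226 = 729.5.
Re < 2300 → laminar flow, so f = 64/Re = 64/729.5 = 0.08773 (the turbulent correlation is not needed).
Darcy-Weisbach: ΔP = f(L/D)(ρV²/2) = 0.08773·(3.25/0.0269)·(1120·0.05472²/2) = 0.08773·120.8·1.677 = 17.77 Pa.
ΔP = 17.77 Pa = 0.0178 kPa.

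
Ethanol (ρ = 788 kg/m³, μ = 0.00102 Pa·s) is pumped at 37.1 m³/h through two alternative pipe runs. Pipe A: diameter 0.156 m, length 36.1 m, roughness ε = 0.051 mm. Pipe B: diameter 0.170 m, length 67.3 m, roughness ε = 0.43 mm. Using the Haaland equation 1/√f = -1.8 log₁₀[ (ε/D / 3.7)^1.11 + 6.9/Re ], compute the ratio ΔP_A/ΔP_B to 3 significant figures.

ΔP_A/ΔP_B ≈ 0.630

Pipe A: V = Q/A = 0.01031/0.01911 = 0.5392 m/s; Re = 6.498e+04; ε/D = 0.000327; Haaland → f = 0.02071; ΔP_A = f(L/D)(ρV²/2) = 548.9 Pa.
Pipe B: V = Q/A = 0.01031/0.0227 = 0.454 m/s; Re = 5.963e+04; ε/D = 0.00253; Haaland → f = 0.02711; ΔP_B = f(L/D)(ρV²/2) = 871.6 Pa.
ΔP_A/ΔP_B = 548.9/871.6 = 0.630.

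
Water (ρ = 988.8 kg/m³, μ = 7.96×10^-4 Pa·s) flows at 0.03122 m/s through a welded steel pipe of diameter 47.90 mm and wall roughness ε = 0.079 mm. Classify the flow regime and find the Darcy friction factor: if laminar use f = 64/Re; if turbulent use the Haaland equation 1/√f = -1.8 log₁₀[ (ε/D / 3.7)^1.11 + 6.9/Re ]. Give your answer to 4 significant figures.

Re = ρVD/μ = 988.8·0.03122·0.0479/0.000796 = 1858.
Re < 2300 → laminar, so f = 64/Re = 0.03445 (roughness is irrelevant in laminar flow).

f ≈ 0.03445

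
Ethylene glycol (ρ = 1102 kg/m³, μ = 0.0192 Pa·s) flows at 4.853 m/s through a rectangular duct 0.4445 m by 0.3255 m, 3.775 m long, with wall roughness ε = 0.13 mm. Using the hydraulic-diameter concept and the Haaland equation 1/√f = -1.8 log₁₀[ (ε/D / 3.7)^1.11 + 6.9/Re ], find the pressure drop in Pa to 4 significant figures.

Hydraulic diameter D_h = 4A/P = 4·(0.4445·0.3255)/(2·(0.4445+0.3255)) = 0.5787/1.54 = 0.3758 m.
Re = ρVD_h/μ = 1102·4.853·0.3758/0.0192 = 1.047e+05.
ε/D_h = 0.00013/0.3758 = 0.000346; Haaland gives 1/√f = -1.8 log₁₀[3.37e-05+6.59e-05] = 7.203, so f = 0.01927.
ΔP = f(L/D_h)(ρV²/2) = 0.01927·3.775/0.3758·1.298e+04 = 2512 Pa.

ΔP ≈ 2512 Pa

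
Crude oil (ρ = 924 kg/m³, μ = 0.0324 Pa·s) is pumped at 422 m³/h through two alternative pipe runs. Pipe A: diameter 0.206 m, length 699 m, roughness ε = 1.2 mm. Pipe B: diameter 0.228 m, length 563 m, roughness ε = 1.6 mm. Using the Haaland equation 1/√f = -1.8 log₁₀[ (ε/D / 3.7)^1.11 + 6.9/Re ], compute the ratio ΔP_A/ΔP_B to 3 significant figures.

Pipe A: V = Q/A = 0.1172/0.03333 = 3.517 m/s; Re = 2.066e+04; ε/D = 0.00583; Haaland → f = 0.03534; ΔP_A = f(L/D)(ρV²/2) = 6.852e+05 Pa.
Pipe B: V = Q/A = 0.1172/0.04083 = 2.871 m/s; Re = 1.867e+04; ε/D = 0.00702; Haaland → f = 0.03724; ΔP_B = f(L/D)(ρV²/2) = 3.502e+05 Pa.
ΔP_A/ΔP_B = 6.852e+05/3.502e+05 = 1.96.

ΔP_A/ΔP_B ≈ 1.96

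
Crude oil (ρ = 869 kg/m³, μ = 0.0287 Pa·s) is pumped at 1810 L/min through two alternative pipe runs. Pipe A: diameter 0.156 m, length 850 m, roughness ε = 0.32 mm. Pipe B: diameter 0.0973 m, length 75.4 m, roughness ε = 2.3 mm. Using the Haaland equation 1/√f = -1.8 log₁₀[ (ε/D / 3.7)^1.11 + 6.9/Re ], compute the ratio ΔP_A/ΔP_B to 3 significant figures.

Pipe A: V = Q/A = 0.03017/0.01911 = 1.578 m/s; Re = 7455; ε/D = 0.00205; Haaland → f = 0.03589; ΔP_A = f(L/D)(ρV²/2) = 2.117e+05 Pa.
Pipe B: V = Q/A = 0.03017/0.007436 = 4.057 m/s; Re = 1.195e+04; ε/D = 0.0236; Haaland → f = 0.05484; ΔP_B = f(L/D)(ρV²/2) = 3.039e+05 Pa.
ΔP_A/ΔP_B = 2.117e+05/3.039e+05 = 0.697.

ΔP_A/ΔP_B ≈ 0.697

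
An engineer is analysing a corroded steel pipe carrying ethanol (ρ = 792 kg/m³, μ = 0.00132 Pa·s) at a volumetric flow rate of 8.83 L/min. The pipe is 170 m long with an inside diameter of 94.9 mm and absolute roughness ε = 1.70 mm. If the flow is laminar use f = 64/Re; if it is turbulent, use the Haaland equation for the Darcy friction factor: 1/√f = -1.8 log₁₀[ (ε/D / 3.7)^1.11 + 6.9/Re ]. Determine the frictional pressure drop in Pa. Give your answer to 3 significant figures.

ΔP ≈ 16.6 Pa

Q = 8.83 L/min = 8.83/60000 = 0.0001472 m³/s.
Cross-sectional area A = πD²/4 = π(0.0949)²/4 = 0.007073 m²; mean velocity V = Q/A = 0.0001472/0.007073 = 0.02081 m/s.
Reynolds number Re = ρVD/μ = 792 · 0.02081 · 0.0949 / 0.00132 = 1185.
Re < 2300 → laminar flow, so f = 64/Re = 64/1185 = 0.05402 (the turbulent correlation is not needed).
Darcy-Weisbach: ΔP = f(L/D)(ρV²/2) = 0.05402·(170/0.0949)·(792·0.02081²/2) = 0.05402·1791·0.1714 = 16.59 Pa.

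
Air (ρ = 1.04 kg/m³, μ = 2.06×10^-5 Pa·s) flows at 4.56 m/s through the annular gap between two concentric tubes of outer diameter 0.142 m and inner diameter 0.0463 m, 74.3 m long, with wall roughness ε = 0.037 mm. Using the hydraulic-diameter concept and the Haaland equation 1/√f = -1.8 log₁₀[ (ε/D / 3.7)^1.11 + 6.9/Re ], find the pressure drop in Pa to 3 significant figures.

ΔP ≈ 217 Pa

Hydraulic diameter D_h = 4A/P = D_o - D_i = 0.142 - 0.0463 = 0.0957 m.
Re = ρVD_h/μ = 1.04·4.56·0.0957/2.06e-05 = 2.203e+04.
ε/D_h = 3.7e-05/0.0957 = 0.000387; Haaland gives 1/√f = -1.8 log₁₀[3.81e-05+0.000313] = 6.218, so f = 0.02587.
ΔP = f(L/D_h)(ρV²/2) = 0.02587·74.3/0.0957·10.81 = 217.1 Pa.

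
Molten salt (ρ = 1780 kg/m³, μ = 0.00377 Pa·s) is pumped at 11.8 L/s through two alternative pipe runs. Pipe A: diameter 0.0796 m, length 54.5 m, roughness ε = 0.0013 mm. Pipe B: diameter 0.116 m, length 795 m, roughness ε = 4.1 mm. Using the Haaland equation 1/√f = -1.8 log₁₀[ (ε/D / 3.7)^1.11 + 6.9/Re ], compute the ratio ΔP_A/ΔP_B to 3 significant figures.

ΔP_A/ΔP_B ≈ 0.133

Pipe A: V = Q/A = 0.0118/0.004976 = 2.371 m/s; Re = 8.912e+04; ε/D = 1.63e-05; Haaland → f = 0.01832; ΔP_A = f(L/D)(ρV²/2) = 6.276e+04 Pa.
Pipe B: V = Q/A = 0.0118/0.01057 = 1.117 m/s; Re = 6.115e+04; ε/D = 0.0353; Haaland → f = 0.06187; ΔP_B = f(L/D)(ρV²/2) = 4.704e+05 Pa.
ΔP_A/ΔP_B = 6.276e+04/4.704e+05 = 0.133.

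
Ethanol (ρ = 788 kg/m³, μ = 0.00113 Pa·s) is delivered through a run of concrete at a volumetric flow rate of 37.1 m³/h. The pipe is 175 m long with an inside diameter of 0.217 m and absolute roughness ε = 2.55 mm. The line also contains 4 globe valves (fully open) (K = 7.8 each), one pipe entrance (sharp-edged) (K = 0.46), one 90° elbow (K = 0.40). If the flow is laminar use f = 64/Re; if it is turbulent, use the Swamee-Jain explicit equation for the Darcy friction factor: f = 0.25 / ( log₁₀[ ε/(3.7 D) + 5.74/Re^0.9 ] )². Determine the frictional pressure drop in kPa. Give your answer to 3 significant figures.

ΔP ≈ 2.01 kPa

Q = 37.1 m³/h = 37.1/3600 = 0.01031 m³/s.
Cross-sectional area A = πD²/4 = π(0.217)²/4 = 0.03698 m²; mean velocity V = Q/A = 0.01031/0.03698 = 0.2787 m/s.
Reynolds number Re = ρVD/μ = 788 · 0.2787 · 0.217 / 0.00113 = 4.217e+04.
Re > 4000 → turbulent. Relative roughness ε/D = 0.00255/0.217 = 0.0118. Swamee-Jain: f = 0.25/(log₁₀[0.0118/3.7 + 5.74/4.217e+04^0.9])² = 0.25/(log₁₀[0.00318 + 0.000395])² = 0.25/(-2.447)² = 0.04174.
Total minor-loss coefficient ΣK = 4·7.8 + 1·0.46 + 1·0.4 = 32.1.
ΔP = [f·L/D + ΣK]·(ρV²/2) = [0.04174·175/0.217 + 32.1]·(788·0.2787²/2) = [33.66 + 32.1]·30.59 = 2011 Pa.
ΔP = 2011 Pa = 2.01 kPa.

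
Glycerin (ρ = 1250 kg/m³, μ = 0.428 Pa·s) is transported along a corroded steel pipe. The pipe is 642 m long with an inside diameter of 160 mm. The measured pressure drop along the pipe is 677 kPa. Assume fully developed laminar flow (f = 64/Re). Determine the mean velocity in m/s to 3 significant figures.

For laminar flow, f = 64/Re with Re = ρVD/μ, so Darcy-Weisbach reduces to ΔP = 32μLV/D². Solving for V: V = ΔP·D²/(32μL) = 6.77e+05·(0.16)²/(32·0.428·642) = 1.971 m/s.
Check: Re = ρVD/μ = 1250·1.971·0.16/0.428 = 921.1 < 2300, so the laminar assumption holds.

V ≈ 1.97 m/s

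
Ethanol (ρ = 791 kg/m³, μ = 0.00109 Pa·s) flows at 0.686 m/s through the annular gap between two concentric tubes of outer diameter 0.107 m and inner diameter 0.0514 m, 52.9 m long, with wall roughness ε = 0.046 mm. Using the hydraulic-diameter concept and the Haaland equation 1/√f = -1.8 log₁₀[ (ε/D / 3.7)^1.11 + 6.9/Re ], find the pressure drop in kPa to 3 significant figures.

ΔP ≈ 4.54 kPa

Hydraulic diameter D_h = 4A/P = D_o - D_i = 0.107 - 0.0514 = 0.0556 m.
Re = ρVD_h/μ = 791·0.686·0.0556/0.00109 = 2.768e+04.
ε/D_h = 4.6e-05/0.0556 = 0.000827; Haaland gives 1/√f = -1.8 log₁₀[8.87e-05+0.000249] = 6.248, so f = 0.02562.
ΔP = f(L/D_h)(ρV²/2) = 0.02562·52.9/0.0556·186.1 = 4536 Pa.
ΔP = 4.54 kPa.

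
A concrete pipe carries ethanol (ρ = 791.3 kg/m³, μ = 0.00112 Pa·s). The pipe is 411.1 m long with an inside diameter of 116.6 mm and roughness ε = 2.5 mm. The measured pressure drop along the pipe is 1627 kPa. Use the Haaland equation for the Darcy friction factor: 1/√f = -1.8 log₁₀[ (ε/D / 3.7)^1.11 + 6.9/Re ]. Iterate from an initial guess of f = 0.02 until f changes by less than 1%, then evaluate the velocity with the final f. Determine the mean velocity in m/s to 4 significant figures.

V ≈ 4.822 m/s

Rearranging Darcy-Weisbach: V = √(2·ΔP·D/(f·L·ρ)). With ε/D = 0.0025/0.1166 = 0.0214, iterate starting from f = 0.02:
  f = 0.02 → V = √(2·1.627e+06·0.1166/(0.02·411.1·791.3)) = 7.637 m/s; Re = ρVD/μ = 6.291e+05; f → 0.05012
  f = 0.05012 → V = 4.824 m/s; Re = 3.974e+05; f → 0.05015
Converged (Δf/f < 1%). With the final f = 0.05015: V = √(2·1.627e+06·0.1166/(0.05015·411.1·791.3)) = 4.822 m/s.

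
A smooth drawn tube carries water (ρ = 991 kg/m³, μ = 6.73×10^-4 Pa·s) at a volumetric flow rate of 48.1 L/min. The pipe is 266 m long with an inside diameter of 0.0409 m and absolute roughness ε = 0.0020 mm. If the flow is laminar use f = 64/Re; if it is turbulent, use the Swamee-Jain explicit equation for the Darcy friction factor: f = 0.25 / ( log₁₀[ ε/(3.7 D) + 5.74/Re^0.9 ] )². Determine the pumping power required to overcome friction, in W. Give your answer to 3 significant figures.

Q = 48.1 L/min = 48.1/60000 = 0.0008017 m³/s.
Cross-sectional area A = πD²/4 = π(0.0409)²/4 = 0.001314 m²; mean velocity V = Q/A = 0.0008017/0.001314 = 0.6102 m/s.
Reynolds number Re = ρVD/μ = 991 · 0.6102 · 0.0409 / 0.000673 = 3.675e+04.
Re > 4000 → turbulent. Relative roughness ε/D = 2e-06/0.0409 = 4.89e-05. Swamee-Jain: f = 0.25/(log₁₀[4.89e-05/3.7 + 5.74/3.675e+04^0.9])² = 0.25/(log₁₀[1.32e-05 + 0.000447])² = 0.25/(-3.337)² = 0.02245.
Darcy-Weisbach: ΔP = f(L/D)(ρV²/2) = 0.02245·(266/0.0409)·(991·0.6102²/2) = 0.02245·6504·184.5 = 2.693e+04 Pa.
Pumping power P = QΔP = 0.0008017·2.693e+04 = 21.59 W = 21.6 W.

P ≈ 21.6 W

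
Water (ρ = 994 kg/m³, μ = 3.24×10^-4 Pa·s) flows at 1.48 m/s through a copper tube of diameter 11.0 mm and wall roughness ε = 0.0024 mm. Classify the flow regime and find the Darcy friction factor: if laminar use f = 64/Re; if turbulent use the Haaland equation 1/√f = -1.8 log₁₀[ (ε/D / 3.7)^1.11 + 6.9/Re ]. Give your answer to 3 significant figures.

Re = ρVD/μ = 994·1.48·0.011/0.000324 = 4.995e+04.
Re > 4000 → turbulent. ε/D = 2.4e-06/0.011 = 0.000218; Haaland: 1/√f = -1.8 log₁₀[2.02e-05 + 0.000138] = 6.841, so f = 0.02137.

f ≈ 0.0214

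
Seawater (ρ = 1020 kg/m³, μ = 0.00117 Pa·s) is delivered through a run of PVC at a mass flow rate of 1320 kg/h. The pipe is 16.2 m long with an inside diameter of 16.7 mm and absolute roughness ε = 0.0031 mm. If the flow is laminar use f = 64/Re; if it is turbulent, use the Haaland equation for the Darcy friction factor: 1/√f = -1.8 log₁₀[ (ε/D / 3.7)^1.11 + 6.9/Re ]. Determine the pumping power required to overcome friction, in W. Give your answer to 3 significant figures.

P ≈ 12.0 W

ṁ = 1320 kg/h = 1320/3600 = 0.3667 kg/s.
A = πD²/4 = π(0.0167)²/4 = 0.000219 m²; mean velocity V = ṁ/(ρA) = 0.3667/(1020 · 0.000219) = 1.641 m/s.
Reynolds number Re = ρVD/μ = 1020 · 1.641 · 0.0167 / 0.00117 = 2.389e+04.
Re > 4000 → turbulent. Relative roughness ε/D = 3.1e-06/0.0167 = 0.000186. Haaland: 1/√f = -1.8 log₁₀[(0.000186/3.7)^1.11 + 6.9/2.389e+04] = -1.8 log₁₀[1.69e-05 + 0.000289] = 6.327, so f = 0.02498.
Darcy-Weisbach: ΔP = f(L/D)(ρV²/2) = 0.02498·(16.2/0.0167)·(1020·1.641²/2) = 0.02498·970.1·1374 = 3.329e+04 Pa.
Q = ṁ/ρ = 0.3667/1020 = 0.0003595 m³/s.
Pumping power P = QΔP = 0.0003595·3.329e+04 = 11.97 W = 12.0 W.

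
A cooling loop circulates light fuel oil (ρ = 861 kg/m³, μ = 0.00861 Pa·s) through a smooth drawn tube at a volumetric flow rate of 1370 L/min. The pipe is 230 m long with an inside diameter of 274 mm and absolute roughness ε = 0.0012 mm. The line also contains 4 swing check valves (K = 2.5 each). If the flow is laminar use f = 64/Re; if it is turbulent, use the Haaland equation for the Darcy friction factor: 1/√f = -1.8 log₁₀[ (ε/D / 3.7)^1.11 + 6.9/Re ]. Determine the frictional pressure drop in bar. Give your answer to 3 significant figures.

ΔP ≈ 0.0229 bar

Q = 1370 L/min = 1370/60000 = 0.02283 m³/s.
Cross-sectional area A = πD²/4 = π(0.274)²/4 = 0.05896 m²; mean velocity V = Q/A = 0.02283/0.05896 = 0.3872 m/s.
Reynolds number Re = ρVD/μ = 861 · 0.3872 · 0.274 / 0.00861 = 1.061e+04.
Re > 4000 → turbulent. Relative roughness ε/D = 1.2e-06/0.274 = 4.38e-06. Haaland: 1/√f = -1.8 log₁₀[(4.38e-06/3.7)^1.11 + 6.9/1.061e+04] = -1.8 log₁₀[2.64e-07 + 0.00065] = 5.736, so f = 0.03039.
Total minor-loss coefficient ΣK = 4·2.5 = 10.
ΔP = [f·L/D + ΣK]·(ρV²/2) = [0.03039·230/0.274 + 10]·(861·0.3872²/2) = [25.51 + 10]·64.55 = 2292 Pa.
ΔP = 2292 Pa = 0.0229 bar.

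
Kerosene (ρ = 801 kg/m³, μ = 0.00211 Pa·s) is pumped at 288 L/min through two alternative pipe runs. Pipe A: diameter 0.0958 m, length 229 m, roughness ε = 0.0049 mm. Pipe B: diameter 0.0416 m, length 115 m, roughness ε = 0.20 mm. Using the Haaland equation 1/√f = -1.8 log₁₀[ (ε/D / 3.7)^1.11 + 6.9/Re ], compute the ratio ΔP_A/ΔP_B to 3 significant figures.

ΔP_A/ΔP_B ≈ 0.0240

Pipe A: V = Q/A = 0.0048/0.007208 = 0.6659 m/s; Re = 2.422e+04; ε/D = 5.11e-05; Haaland → f = 0.02464; ΔP_A = f(L/D)(ρV²/2) = 1.046e+04 Pa.
Pipe B: V = Q/A = 0.0048/0.001359 = 3.532 m/s; Re = 5.577e+04; ε/D = 0.00481; Haaland → f = 0.0316; ΔP_B = f(L/D)(ρV²/2) = 4.363e+05 Pa.
ΔP_A/ΔP_B = 1.046e+04/4.363e+05 = 0.0240.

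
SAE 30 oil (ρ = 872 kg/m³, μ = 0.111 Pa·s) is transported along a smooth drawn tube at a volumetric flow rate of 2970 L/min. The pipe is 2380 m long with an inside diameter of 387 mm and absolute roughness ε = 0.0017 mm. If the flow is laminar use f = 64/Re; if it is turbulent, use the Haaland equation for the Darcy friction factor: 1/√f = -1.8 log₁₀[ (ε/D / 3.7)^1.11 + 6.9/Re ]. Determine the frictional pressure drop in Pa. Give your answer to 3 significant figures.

ΔP ≈ 23800 Pa

Q = 2970 L/min = 2970/60000 = 0.0495 m³/s.
Cross-sectional area A = πD²/4 = π(0.387)²/4 = 0.1176 m²; mean velocity V = Q/A = 0.0495/0.1176 = 0.4208 m/s.
Reynolds number Re = ρVD/μ = 872 · 0.4208 · 0.387 / 0.111 = 1279.
Re < 2300 → laminar flow, so f = 64/Re = 64/1279 = 0.05002 (the turbulent correlation is not needed).
Darcy-Weisbach: ΔP = f(L/D)(ρV²/2) = 0.05002·(2380/0.387)·(872·0.4208²/2) = 0.05002·6150·77.21 = 2.375e+04 Pa.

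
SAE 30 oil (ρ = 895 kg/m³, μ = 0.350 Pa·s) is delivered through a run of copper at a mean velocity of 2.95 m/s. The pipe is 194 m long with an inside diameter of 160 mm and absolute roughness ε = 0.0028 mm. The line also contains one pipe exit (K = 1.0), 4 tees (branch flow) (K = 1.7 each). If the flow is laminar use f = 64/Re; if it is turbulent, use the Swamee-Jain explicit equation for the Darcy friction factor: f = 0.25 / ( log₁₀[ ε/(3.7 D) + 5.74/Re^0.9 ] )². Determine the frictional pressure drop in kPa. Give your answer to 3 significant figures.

Reynolds number Re = ρVD/μ = 895 · 2.95 · 0.16 / 0.35 = 1207.
Re < 2300 → laminar flow, so f = 64/Re = 64/1207 = 0.05303 (the turbulent correlation is not needed).
Total minor-loss coefficient ΣK = 1·1 + 4·1.7 = 7.8.
ΔP = [f·L/D + ΣK]·(ρV²/2) = [0.05303·194/0.16 + 7.8]·(895·2.95²/2) = [64.29 + 7.8]·3894 = 2.808e+05 Pa.
ΔP = 2.808e+05 Pa = 281 kPa.

ΔP ≈ 281 kPa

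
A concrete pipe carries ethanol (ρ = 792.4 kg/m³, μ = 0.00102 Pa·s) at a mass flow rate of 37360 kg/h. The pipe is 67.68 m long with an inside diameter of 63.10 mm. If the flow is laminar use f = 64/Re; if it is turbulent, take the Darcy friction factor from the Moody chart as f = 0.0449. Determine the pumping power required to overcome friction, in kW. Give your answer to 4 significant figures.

ṁ = 37360 kg/h = 37360/3600 = 10.38 kg/s.
A = πD²/4 = π(0.0631)²/4 = 0.003127 m²; mean velocity V = ṁ/(ρA) = 10.38/(792.4 · 0.003127) = 4.188 m/s.
Reynolds number Re = ρVD/μ = 792.4 · 4.188 · 0.0631 / 0.00102 = 2.053e+05.
Re > 4000 → turbulent; use the Moody-chart value f = 0.0449.
Darcy-Weisbach: ΔP = f(L/D)(ρV²/2) = 0.0449·(67.68/0.0631)·(792.4·4.188²/2) = 0.0449·1073·6949 = 3.347e+05 Pa.
Q = ṁ/ρ = 10.38/792.4 = 0.0131 m³/s.
Pumping power P = QΔP = 0.0131·3.347e+05 = 4383.0 W = 4.383 kW.

P ≈ 4.383 kW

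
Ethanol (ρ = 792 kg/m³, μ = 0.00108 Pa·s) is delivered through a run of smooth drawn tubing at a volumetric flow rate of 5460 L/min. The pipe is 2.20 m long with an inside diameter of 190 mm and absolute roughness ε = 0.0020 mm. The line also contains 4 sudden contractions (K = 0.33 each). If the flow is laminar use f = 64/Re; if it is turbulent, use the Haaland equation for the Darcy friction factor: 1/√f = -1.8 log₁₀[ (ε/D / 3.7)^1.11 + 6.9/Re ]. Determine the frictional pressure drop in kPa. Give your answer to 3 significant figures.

Q = 5460 L/min = 5460/60000 = 0.091 m³/s.
Cross-sectional area A = πD²/4 = π(0.19)²/4 = 0.02835 m²; mean velocity V = Q/A = 0.091/0.02835 = 3.21 m/s.
Reynolds number Re = ρVD/μ = 792 · 3.21 · 0.19 / 0.00108 = 4.472e+05.
Re > 4000 → turbulent. Relative roughness ε/D = 2e-06/0.19 = 1.05e-05. Haaland: 1/√f = -1.8 log₁₀[(1.05e-05/3.7)^1.11 + 6.9/4.472e+05] = -1.8 log₁₀[6.98e-07 + 1.54e-05] = 8.626, so f = 0.01344.
Total minor-loss coefficient ΣK = 4·0.33 = 1.32.
ΔP = [f·L/D + ΣK]·(ρV²/2) = [0.01344·2.2/0.19 + 1.32]·(792·3.21²/2) = [0.1556 + 1.32]·4079 = 6019 Pa.
ΔP = 6019 Pa = 6.02 kPa.

ΔP ≈ 6.02 kPa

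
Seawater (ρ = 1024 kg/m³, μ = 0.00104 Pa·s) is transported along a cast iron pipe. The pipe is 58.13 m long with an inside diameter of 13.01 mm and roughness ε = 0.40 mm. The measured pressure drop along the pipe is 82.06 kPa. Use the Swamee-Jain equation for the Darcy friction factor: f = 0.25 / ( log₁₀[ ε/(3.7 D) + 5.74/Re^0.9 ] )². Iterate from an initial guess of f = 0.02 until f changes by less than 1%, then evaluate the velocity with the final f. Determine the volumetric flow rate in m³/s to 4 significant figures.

Rearranging Darcy-Weisbach: V = √(2·ΔP·D/(f·L·ρ)). With ε/D = 0.0004/0.01301 = 0.0307, iterate starting from f = 0.02:
  f = 0.02 → V = √(2·8.206e+04·0.01301/(0.02·58.13·1024)) = 1.339 m/s; Re = ρVD/μ = 1.716e+04; f → 0.06029
  f = 0.06029 → V = 0.7714 m/s; Re = 9881; f → 0.06187
  f = 0.06187 → V = 0.7615 m/s; Re = 9754; f → 0.06191
Converged (Δf/f < 1%). With the final f = 0.06191: V = √(2·8.206e+04·0.01301/(0.06191·58.13·1024)) = 0.7612 m/s.
Q = V·A = 0.7612·(π/4·0.01301²) = 0.0001012 m³/s = 1.012×10^-4 m³/s.

Q ≈ 1.012×10^-4 m³/s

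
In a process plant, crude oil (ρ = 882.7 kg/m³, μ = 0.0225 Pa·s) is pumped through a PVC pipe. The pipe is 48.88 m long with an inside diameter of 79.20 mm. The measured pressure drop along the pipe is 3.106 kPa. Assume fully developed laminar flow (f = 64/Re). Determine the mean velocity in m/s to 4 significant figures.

For laminar flow, f = 64/Re with Re = ρVD/μ, so Darcy-Weisbach reduces to ΔP = 32μLV/D². Solving for V: V = ΔP·D²/(32μL) = 3106·(0.0792)²/(32·0.0225·48.88) = 0.5536 m/s.
Check: Re = ρVD/μ = 882.7·0.5536·0.0792/0.0225 = 1720 < 2300, so the laminar assumption holds.

V ≈ 0.5536 m/s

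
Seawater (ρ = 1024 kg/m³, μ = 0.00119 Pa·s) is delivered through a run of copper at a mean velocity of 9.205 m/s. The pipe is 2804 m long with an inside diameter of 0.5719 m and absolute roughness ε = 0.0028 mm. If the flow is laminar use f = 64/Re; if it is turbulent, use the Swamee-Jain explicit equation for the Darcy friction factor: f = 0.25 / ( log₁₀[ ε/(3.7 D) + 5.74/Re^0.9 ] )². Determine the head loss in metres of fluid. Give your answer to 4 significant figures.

h_f ≈ 200.1 m

Reynolds number Re = ρVD/μ = 1024 · 9.205 · 0.5719 / 0.00119 = 4.53e+06.
Re > 4000 → turbulent. Relative roughness ε/D = 2.8e-06/0.5719 = 4.9e-06. Swamee-Jain: f = 0.25/(log₁₀[4.9e-06/3.7 + 5.74/4.53e+06^0.9])² = 0.25/(log₁₀[1.32e-06 + 5.87e-06])² = 0.25/(-5.143)² = 0.009451.
Darcy-Weisbach: ΔP = f(L/D)(ρV²/2) = 0.009451·(2804/0.5719)·(1024·9.205²/2) = 0.009451·4903·4.338e+04 = 2.01e+06 Pa.
Head loss h_f = ΔP/(ρg) = 2.01e+06/(1024·9.81) = 200.1 m.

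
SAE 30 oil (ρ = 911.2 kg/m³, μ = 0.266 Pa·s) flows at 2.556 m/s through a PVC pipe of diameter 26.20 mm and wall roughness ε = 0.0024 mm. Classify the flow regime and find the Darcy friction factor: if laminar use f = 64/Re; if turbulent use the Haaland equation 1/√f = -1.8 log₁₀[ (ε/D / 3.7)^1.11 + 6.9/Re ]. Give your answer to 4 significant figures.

Re = ρVD/μ = 911.2·2.556·0.0262/0.266 = 229.4.
Re < 2300 → laminar, so f = 64/Re = 0.279 (roughness is irrelevant in laminar flow).

f ≈ 0.2790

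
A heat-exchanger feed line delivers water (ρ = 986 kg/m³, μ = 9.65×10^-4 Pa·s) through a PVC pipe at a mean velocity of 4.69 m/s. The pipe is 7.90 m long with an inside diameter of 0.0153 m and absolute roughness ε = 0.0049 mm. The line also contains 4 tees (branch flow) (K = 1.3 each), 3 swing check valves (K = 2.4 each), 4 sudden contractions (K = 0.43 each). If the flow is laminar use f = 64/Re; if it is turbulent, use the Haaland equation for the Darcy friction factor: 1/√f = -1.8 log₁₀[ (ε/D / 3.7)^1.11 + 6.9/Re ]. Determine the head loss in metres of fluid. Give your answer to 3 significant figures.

Reynolds number Re = ρVD/μ = 986 · 4.69 · 0.0153 / 0.000965 = 7.332e+04.
Re > 4000 → turbulent. Relative roughness ε/D = 4.9e-06/0.0153 = 0.00032. Haaland: 1/√f = -1.8 log₁₀[(0.00032/3.7)^1.11 + 6.9/7.332e+04] = -1.8 log₁₀[3.09e-05 + 9.41e-05] = 7.025, so f = 0.02026.
Total minor-loss coefficient ΣK = 4·1.3 + 3·2.4 + 4·0.43 = 14.1.
ΔP = [f·L/D + ΣK]·(ρV²/2) = [0.02026·7.9/0.0153 + 14.1]·(986·4.69²/2) = [10.46 + 14.1]·1.084e+04 = 2.666e+05 Pa.
Head loss h_f = ΔP/(ρg) = 2.666e+05/(986·9.81) = 27.6 m.

h_f ≈ 27.6 m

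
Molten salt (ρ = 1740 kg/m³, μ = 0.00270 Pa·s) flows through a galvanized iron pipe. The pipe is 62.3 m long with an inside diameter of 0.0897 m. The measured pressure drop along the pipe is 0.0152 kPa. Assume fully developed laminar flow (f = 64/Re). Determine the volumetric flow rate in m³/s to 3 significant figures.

For laminar flow, f = 64/Re with Re = ρVD/μ, so Darcy-Weisbach reduces to ΔP = 32μLV/D². Solving for V: V = ΔP·D²/(32μL) = 15.2·(0.0897)²/(32·0.0027·62.3) = 0.02272 m/s.
Check: Re = ρVD/μ = 1740·0.02272·0.0897/0.0027 = 1313 < 2300, so the laminar assumption holds.
Q = V·A = 0.02272·(π/4·0.0897²) = 0.0001436 m³/s = 1.44×10^-4 m³/s.

Q ≈ 1.44×10^-4 m³/s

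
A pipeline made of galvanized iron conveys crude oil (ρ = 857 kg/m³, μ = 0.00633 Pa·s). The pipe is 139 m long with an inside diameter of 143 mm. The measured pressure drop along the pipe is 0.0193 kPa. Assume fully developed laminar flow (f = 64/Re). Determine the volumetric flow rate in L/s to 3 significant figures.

For laminar flow, f = 64/Re with Re = ρVD/μ, so Darcy-Weisbach reduces to ΔP = 32μLV/D². Solving for V: V = ΔP·D²/(32μL) = 19.3·(0.143)²/(32·0.00633·139) = 0.01402 m/s.
Check: Re = ρVD/μ = 857·0.01402·0.143/0.00633 = 271.4 < 2300, so the laminar assumption holds.
Q = V·A = 0.01402·(π/4·0.143²) = 0.0002251 m³/s = 0.225 L/s.

Q ≈ 0.225 L/s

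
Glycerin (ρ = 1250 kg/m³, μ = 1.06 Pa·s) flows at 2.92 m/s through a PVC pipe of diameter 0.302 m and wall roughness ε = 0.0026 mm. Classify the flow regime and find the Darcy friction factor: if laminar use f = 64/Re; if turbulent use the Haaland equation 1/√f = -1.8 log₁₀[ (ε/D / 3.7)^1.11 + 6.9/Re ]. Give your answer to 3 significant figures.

Re = ρVD/μ = 1250·2.92·0.302/1.06 = 1040.
Re < 2300 → laminar, so f = 64/Re = 0.06154 (roughness is irrelevant in laminar flow).

f ≈ 0.0615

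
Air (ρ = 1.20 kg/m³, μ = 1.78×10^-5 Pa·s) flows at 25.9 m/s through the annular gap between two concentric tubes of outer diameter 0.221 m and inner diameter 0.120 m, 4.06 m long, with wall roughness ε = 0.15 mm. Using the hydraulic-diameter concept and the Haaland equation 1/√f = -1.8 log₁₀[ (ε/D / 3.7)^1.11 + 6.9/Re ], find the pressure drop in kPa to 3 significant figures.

ΔP ≈ 0.369 kPa

Hydraulic diameter D_h = 4A/P = D_o - D_i = 0.221 - 0.12 = 0.101 m.
Re = ρVD_h/μ = 1.2·25.9·0.101/1.78e-05 = 1.764e+05.
ε/D_h = 0.00015/0.101 = 0.00149; Haaland gives 1/√f = -1.8 log₁₀[0.00017+3.91e-05] = 6.624, so f = 0.02279.
ΔP = f(L/D_h)(ρV²/2) = 0.02279·4.06/0.101·402.5 = 368.7 Pa.
ΔP = 0.369 kPa.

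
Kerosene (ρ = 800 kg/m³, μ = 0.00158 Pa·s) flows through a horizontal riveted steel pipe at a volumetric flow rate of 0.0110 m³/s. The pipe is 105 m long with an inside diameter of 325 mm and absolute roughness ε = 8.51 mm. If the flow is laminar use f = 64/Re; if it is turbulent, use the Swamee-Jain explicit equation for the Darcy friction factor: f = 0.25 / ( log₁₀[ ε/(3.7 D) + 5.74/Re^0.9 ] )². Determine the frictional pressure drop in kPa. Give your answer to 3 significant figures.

Cross-sectional area A = πD²/4 = π(0.325)²/4 = 0.08296 m²; mean velocity V = Q/A = 0.011/0.08296 = 0.1326 m/s.
Reynolds number Re = ρVD/μ = 800 · 0.1326 · 0.325 / 0.00158 = 2.182e+04.
Re > 4000 → turbulent. Relative roughness ε/D = 0.00851/0.325 = 0.0262. Swamee-Jain: f = 0.25/(log₁₀[0.0262/3.7 + 5.74/2.182e+04^0.9])² = 0.25/(log₁₀[0.00708 + 0.000714])² = 0.25/(-2.108)² = 0.05624.
Darcy-Weisbach: ΔP = f(L/D)(ρV²/2) = 0.05624·(105/0.325)·(800·0.1326²/2) = 0.05624·323.1·7.033 = 127.8 Pa.
ΔP = 127.8 Pa = 0.128 kPa.

ΔP ≈ 0.128 kPa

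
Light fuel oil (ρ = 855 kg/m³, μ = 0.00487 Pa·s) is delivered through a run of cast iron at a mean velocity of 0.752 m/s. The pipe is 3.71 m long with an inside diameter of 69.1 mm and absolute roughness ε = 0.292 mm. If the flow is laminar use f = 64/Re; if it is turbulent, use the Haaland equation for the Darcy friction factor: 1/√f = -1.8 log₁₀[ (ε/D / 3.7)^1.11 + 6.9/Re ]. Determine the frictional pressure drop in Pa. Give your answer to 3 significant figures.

Reynolds number Re = ρVD/μ = 855 · 0.752 · 0.0691 / 0.00487 = 9123.
Re > 4000 → turbulent. Relative roughness ε/D = 0.000292/0.0691 = 0.00423. Haaland: 1/√f = -1.8 log₁₀[(0.00423/3.7)^1.11 + 6.9/9123] = -1.8 log₁₀[0.000542 + 0.000756] = 5.196, so f = 0.03704.
Darcy-Weisbach: ΔP = f(L/D)(ρV²/2) = 0.03704·(3.71/0.0691)·(855·0.752²/2) = 0.03704·53.69·241.8 = 480.8 Pa.

ΔP ≈ 481 Pa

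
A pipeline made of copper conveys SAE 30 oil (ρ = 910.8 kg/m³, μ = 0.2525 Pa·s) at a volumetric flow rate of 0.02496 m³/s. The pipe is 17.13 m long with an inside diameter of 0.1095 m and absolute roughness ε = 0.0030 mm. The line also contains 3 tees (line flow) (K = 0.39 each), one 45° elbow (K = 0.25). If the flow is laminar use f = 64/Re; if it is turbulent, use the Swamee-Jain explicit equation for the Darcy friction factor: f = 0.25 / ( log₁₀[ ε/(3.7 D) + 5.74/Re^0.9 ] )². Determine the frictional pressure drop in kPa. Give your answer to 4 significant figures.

ΔP ≈ 35.14 kPa

Cross-sectional area A = πD²/4 = π(0.1095)²/4 = 0.009417 m²; mean velocity V = Q/A = 0.02496/0.009417 = 2.65 m/s.
Reynolds number Re = ρVD/μ = 910.8 · 2.65 · 0.1095 / 0.253 = 1047.
Re < 2300 → laminar flow, so f = 64/Re = 64/1047 = 0.06113 (the turbulent correlation is not needed).
Total minor-loss coefficient ΣK = 3·0.39 + 1·0.25 = 1.42.
ΔP = [f·L/D + ΣK]·(ρV²/2) = [0.06113·17.13/0.1095 + 1.42]·(910.8·2.65²/2) = [9.564 + 1.42]·3199 = 3.514e+04 Pa.
ΔP = 3.514e+04 Pa = 35.14 kPa.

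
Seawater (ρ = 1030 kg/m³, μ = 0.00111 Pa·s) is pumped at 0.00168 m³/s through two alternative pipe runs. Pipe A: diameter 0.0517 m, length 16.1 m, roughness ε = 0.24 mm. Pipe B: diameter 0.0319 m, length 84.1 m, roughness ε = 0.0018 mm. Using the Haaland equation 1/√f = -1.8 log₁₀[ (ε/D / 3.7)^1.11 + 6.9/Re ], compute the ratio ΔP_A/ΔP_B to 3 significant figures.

Pipe A: V = Q/A = 0.00168/0.002099 = 0.8003 m/s; Re = 3.839e+04; ε/D = 0.00464; Haaland → f = 0.03197; ΔP_A = f(L/D)(ρV²/2) = 3284 Pa.
Pipe B: V = Q/A = 0.00168/0.0007992 = 2.102 m/s; Re = 6.222e+04; ε/D = 5.64e-05; Haaland → f = 0.0199; ΔP_B = f(L/D)(ρV²/2) = 1.194e+05 Pa.
ΔP_A/ΔP_B = 3284/1.194e+05 = 0.0275.

ΔP_A/ΔP_B ≈ 0.0275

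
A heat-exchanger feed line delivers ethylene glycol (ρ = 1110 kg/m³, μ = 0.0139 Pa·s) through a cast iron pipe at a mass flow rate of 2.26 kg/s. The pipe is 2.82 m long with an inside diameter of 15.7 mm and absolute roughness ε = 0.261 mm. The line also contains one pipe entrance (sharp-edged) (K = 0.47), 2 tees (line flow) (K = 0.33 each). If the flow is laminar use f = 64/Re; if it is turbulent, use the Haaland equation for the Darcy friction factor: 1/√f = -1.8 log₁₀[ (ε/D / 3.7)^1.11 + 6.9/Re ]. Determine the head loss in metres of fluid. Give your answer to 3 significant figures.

A = πD²/4 = π(0.0157)²/4 = 0.0001936 m²; mean velocity V = ṁ/(ρA) = 2.26/(1110 · 0.0001936) = 10.52 m/s.
Reynolds number Re = ρVD/μ = 1110 · 10.52 · 0.0157 / 0.0139 = 1.319e+04.
Re > 4000 → turbulent. Relative roughness ε/D = 0.000261/0.0157 = 0.0166. Haaland: 1/√f = -1.8 log₁₀[(0.0166/3.7)^1.11 + 6.9/1.319e+04] = -1.8 log₁₀[0.00248 + 0.000523] = 4.541, so f = 0.04851.
Total minor-loss coefficient ΣK = 1·0.47 + 2·0.33 = 1.13.
ΔP = [f·L/D + ΣK]·(ρV²/2) = [0.04851·2.82/0.0157 + 1.13]·(1110·10.52²/2) = [8.712 + 1.13]·6.139e+04 = 6.042e+05 Pa.
Head loss h_f = ΔP/(ρg) = 6.042e+05/(1110·9.81) = 55.5 m.

h_f ≈ 55.5 m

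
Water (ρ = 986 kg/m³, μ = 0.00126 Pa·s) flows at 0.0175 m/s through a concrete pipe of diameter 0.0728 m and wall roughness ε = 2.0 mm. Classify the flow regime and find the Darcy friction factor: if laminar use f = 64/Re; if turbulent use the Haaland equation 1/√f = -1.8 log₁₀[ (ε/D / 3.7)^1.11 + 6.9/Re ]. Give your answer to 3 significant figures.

Re = ρVD/μ = 986·0.0175·0.0728/0.00126 = 997.
Re < 2300 → laminar, so f = 64/Re = 0.0642 (roughness is irrelevant in laminar flow).

f ≈ 0.0642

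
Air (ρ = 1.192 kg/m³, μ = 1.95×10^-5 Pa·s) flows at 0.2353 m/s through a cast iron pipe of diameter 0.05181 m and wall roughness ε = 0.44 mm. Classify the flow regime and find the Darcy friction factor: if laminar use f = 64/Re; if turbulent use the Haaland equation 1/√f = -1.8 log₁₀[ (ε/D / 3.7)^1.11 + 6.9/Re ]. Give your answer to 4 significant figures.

f ≈ 0.08588

Re = ρVD/μ = 1.192·0.2353·0.05181/1.95e-05 = 745.2.
Re < 2300 → laminar, so f = 64/Re = 0.08588 (roughness is irrelevant in laminar flow).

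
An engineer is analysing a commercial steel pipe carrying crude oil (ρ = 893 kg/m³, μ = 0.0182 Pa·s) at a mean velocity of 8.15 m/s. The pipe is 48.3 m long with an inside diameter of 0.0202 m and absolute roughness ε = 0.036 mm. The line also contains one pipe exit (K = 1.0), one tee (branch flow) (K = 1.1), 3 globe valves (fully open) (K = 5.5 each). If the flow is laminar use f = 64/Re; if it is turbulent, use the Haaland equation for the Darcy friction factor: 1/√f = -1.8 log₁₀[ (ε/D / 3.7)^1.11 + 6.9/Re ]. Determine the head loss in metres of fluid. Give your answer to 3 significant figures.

Reynolds number Re = ρVD/μ = 893 · 8.15 · 0.0202 / 0.0182 = 8078.
Re > 4000 → turbulent. Relative roughness ε/D = 3.6e-05/0.0202 = 0.00178. Haaland: 1/√f = -1.8 log₁₀[(0.00178/3.7)^1.11 + 6.9/8078] = -1.8 log₁₀[0.000208 + 0.000854] = 5.353, so f = 0.0349.
Total minor-loss coefficient ΣK = 1·1 + 1·1.1 + 3·5.5 = 18.6.
ΔP = [f·L/D + ΣK]·(ρV²/2) = [0.0349·48.3/0.0202 + 18.6]·(893·8.15²/2) = [83.45 + 18.6]·2.966e+04 = 3.027e+06 Pa.
Head loss h_f = ΔP/(ρg) = 3.027e+06/(893·9.81) = 345 m.

h_f ≈ 345 m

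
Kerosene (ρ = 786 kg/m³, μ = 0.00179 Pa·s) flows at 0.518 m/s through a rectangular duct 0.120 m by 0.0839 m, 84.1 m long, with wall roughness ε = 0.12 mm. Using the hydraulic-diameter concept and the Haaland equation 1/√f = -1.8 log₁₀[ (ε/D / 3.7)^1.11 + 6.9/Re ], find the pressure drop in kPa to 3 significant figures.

ΔP ≈ 2.46 kPa

Hydraulic diameter D_h = 4A/P = 4·(0.12·0.0839)/(2·(0.12+0.0839)) = 0.04027/0.4078 = 0.09875 m.
Re = ρVD_h/μ = 786·0.518·0.09875/0.00179 = 2.246e+04.
ε/D_h = 0.00012/0.09875 = 0.00122; Haaland gives 1/√f = -1.8 log₁₀[0.000136+0.000307] = 6.036, so f = 0.02744.
ΔP = f(L/D_h)(ρV²/2) = 0.02744·84.1/0.09875·105.5 = 2465 Pa.
ΔP = 2.46 kPa.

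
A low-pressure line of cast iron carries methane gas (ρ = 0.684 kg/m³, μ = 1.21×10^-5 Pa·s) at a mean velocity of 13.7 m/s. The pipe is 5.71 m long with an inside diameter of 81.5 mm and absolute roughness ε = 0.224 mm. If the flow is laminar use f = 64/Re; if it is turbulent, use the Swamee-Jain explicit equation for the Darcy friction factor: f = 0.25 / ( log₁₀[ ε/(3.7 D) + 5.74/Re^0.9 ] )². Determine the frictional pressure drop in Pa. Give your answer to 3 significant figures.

Reynolds number Re = ρVD/μ = 0.684 · 13.7 · 0.0815 / 1.21e-05 = 6.312e+04.
Re > 4000 → turbulent. Relative roughness ε/D = 0.000224/0.0815 = 0.00275. Swamee-Jain: f = 0.25/(log₁₀[0.00275/3.7 + 5.74/6.312e+04^0.9])² = 0.25/(log₁₀[0.000743 + 0.000275])² = 0.25/(-2.992)² = 0.02792.
Darcy-Weisbach: ΔP = f(L/D)(ρV²/2) = 0.02792·(5.71/0.0815)·(0.684·13.7²/2) = 0.02792·70.06·64.19 = 125.6 Pa.

ΔP ≈ 126 Pa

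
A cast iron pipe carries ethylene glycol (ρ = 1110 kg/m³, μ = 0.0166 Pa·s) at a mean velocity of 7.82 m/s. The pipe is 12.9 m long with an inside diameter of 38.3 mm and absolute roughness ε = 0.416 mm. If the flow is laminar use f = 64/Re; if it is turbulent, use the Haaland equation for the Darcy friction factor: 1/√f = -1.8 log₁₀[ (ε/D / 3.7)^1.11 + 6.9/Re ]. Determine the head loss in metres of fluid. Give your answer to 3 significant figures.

Reynolds number Re = ρVD/μ = 1110 · 7.82 · 0.0383 / 0.0166 = 2.003e+04.
Re > 4000 → turbulent. Relative roughness ε/D = 0.000416/0.0383 = 0.0109. Haaland: 1/√f = -1.8 log₁₀[(0.0109/3.7)^1.11 + 6.9/2.003e+04] = -1.8 log₁₀[0.00155 + 0.000345] = 4.902, so f = 0.04161.
Darcy-Weisbach: ΔP = f(L/D)(ρV²/2) = 0.04161·(12.9/0.0383)·(1110·7.82²/2) = 0.04161·336.8·3.394e+04 = 4.757e+05 Pa.
Head loss h_f = ΔP/(ρg) = 4.757e+05/(1110·9.81) = 43.7 m.

h_f ≈ 43.7 m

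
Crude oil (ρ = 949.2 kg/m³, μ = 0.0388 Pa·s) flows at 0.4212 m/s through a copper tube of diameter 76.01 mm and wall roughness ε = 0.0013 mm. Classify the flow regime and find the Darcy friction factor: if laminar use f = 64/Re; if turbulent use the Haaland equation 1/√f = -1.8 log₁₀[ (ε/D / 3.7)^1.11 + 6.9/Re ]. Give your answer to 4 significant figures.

f ≈ 0.08171

Re = ρVD/μ = 949.2·0.4212·0.07601/0.0388 = 783.2.
Re < 2300 → laminar, so f = 64/Re = 0.08171 (roughness is irrelevant in laminar flow).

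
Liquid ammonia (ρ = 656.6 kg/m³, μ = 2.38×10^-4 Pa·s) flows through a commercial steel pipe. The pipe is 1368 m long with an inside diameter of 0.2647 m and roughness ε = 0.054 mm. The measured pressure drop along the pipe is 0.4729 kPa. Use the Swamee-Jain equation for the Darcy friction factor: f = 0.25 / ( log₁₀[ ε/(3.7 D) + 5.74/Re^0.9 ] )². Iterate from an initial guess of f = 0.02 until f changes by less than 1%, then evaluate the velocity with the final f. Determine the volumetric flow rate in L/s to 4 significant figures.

Rearranging Darcy-Weisbach: V = √(2·ΔP·D/(f·L·ρ)). With ε/D = 5.4e-05/0.2647 = 0.000204, iterate starting from f = 0.02:
  f = 0.02 → V = √(2·472.9·0.2647/(0.02·1368·656.6)) = 0.1181 m/s; Re = ρVD/μ = 8.621e+04; f → 0.0195
  f = 0.0195 → V = 0.1196 m/s; Re = 8.731e+04; f → 0.01946
Converged (Δf/f < 1%). With the final f = 0.01946: V = √(2·472.9·0.2647/(0.01946·1368·656.6)) = 0.1197 m/s.
Q = V·A = 0.1197·(π/4·0.2647²) = 0.006587 m³/s = 6.587 L/s.

Q ≈ 6.587 L/s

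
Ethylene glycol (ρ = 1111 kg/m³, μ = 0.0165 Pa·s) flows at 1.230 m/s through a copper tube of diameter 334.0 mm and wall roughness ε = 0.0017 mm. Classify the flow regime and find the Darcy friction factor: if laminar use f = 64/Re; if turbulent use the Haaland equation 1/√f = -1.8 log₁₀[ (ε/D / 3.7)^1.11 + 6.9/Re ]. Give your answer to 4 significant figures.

f ≈ 0.02378

Re = ρVD/μ = 1111·1.23·0.334/0.0165 = 2.766e+04.
Re > 4000 → turbulent. ε/D = 1.7e-06/0.334 = 5.09e-06; Haaland: 1/√f = -1.8 log₁₀[3.12e-07 + 0.000249] = 6.484, so f = 0.02378.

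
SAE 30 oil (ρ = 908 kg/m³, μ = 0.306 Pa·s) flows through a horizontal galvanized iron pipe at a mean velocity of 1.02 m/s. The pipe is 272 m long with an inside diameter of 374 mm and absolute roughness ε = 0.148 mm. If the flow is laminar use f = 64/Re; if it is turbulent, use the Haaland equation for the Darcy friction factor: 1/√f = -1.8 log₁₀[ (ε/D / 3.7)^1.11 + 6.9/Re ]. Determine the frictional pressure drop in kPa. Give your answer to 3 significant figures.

Reynolds number Re = ρVD/μ = 908 · 1.02 · 0.374 / 0.306 = 1132.
Re < 2300 → laminar flow, so f = 64/Re = 64/1132 = 0.05654 (the turbulent correlation is not needed).
Darcy-Weisbach: ΔP = f(L/D)(ρV²/2) = 0.05654·(272/0.374)·(908·1.02²/2) = 0.05654·727.3·472.3 = 1.942e+04 Pa.
ΔP = 1.942e+04 Pa = 19.4 kPa.

ΔP ≈ 19.4 kPa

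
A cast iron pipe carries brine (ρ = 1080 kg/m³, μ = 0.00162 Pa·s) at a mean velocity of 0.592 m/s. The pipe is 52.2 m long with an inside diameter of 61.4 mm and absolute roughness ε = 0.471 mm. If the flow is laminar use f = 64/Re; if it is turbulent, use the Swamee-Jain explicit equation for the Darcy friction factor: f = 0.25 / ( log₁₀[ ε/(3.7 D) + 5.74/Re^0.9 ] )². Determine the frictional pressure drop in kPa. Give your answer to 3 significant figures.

ΔP ≈ 6.11 kPa

Reynolds number Re = ρVD/μ = 1080 · 0.592 · 0.0614 / 0.00162 = 2.423e+04.
Re > 4000 → turbulent. Relative roughness ε/D = 0.000471/0.0614 = 0.00767. Swamee-Jain: f = 0.25/(log₁₀[0.00767/3.7 + 5.74/2.423e+04^0.9])² = 0.25/(log₁₀[0.00207 + 0.00065])² = 0.25/(-2.565)² = 0.038.
Darcy-Weisbach: ΔP = f(L/D)(ρV²/2) = 0.038·(52.2/0.0614)·(1080·0.592²/2) = 0.038·850.2·189.3 = 6114 Pa.
ΔP = 6114 Pa = 6.11 kPa.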